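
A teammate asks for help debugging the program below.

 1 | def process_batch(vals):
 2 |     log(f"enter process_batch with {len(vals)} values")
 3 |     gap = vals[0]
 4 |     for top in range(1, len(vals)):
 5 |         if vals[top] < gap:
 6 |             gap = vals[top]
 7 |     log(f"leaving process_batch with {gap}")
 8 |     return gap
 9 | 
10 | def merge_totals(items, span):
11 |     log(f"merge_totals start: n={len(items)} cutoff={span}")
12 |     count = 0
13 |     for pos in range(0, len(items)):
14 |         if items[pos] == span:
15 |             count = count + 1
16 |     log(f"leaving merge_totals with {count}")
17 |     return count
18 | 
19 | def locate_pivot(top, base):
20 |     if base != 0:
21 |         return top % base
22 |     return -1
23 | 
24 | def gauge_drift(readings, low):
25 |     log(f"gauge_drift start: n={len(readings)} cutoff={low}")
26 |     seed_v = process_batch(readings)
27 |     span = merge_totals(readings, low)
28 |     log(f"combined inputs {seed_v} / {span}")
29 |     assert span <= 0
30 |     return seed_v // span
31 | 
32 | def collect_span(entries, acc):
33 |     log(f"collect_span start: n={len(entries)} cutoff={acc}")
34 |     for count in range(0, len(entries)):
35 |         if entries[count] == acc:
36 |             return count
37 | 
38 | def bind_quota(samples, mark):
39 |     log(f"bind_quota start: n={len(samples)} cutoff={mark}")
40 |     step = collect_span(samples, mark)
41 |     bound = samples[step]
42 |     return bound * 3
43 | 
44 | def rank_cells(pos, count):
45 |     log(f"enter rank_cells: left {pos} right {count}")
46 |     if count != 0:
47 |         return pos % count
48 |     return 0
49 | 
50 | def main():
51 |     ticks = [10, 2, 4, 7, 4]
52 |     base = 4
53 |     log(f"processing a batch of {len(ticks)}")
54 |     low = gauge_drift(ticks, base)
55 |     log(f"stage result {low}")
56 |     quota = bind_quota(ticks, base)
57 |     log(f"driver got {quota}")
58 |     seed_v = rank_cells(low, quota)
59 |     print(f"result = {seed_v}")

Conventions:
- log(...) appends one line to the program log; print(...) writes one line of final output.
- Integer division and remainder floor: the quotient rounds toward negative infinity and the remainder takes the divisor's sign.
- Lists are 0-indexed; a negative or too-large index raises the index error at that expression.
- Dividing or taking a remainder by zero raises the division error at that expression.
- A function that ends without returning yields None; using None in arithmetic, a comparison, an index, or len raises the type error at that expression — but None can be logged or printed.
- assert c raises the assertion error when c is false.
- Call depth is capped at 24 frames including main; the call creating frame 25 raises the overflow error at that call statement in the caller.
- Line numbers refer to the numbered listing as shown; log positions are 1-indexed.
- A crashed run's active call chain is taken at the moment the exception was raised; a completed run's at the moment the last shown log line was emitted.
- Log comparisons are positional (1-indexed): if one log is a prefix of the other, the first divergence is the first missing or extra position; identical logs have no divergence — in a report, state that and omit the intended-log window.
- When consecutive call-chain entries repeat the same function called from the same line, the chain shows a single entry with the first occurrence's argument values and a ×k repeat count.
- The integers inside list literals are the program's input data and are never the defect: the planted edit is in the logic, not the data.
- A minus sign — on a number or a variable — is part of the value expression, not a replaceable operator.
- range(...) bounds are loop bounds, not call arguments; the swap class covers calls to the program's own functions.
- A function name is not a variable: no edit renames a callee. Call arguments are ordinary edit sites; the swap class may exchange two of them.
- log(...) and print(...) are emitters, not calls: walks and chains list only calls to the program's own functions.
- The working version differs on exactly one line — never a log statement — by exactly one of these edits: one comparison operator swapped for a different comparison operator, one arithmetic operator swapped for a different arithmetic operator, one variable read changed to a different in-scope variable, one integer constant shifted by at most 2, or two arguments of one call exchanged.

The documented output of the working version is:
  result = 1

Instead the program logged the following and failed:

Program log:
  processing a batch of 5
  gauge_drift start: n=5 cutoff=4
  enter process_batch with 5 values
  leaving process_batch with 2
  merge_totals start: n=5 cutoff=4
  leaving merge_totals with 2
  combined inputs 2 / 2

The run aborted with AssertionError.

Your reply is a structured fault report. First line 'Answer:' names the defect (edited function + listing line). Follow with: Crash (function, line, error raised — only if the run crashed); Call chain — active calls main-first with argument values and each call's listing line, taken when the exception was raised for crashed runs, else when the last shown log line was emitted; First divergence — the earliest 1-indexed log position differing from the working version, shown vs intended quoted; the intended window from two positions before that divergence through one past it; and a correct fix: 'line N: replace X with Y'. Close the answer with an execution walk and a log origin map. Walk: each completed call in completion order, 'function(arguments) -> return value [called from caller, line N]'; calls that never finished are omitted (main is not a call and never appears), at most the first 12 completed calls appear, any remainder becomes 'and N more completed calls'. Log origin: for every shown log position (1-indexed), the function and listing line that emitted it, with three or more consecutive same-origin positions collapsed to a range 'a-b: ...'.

Answer: the defect is in gauge_drift at line 29.
Key fact: After 7 matching log lines the faulty run goes silent, while the working version continues with 'stage result 1'.
Crash: gauge_drift, line 29, AssertionError.
Call chain: main -> gauge_drift([10, 2, 4, 7, 4], 4) (called at line 54).
First divergence: position 8 — the faulty run's log ends after 7 lines; the working version continues with 'stage result 1'.
Intended log window:
  6: leaving merge_totals with 2
  7: combined inputs 2 / 2
  8: stage result 1
  9: bind_quota start: n=5 cutoff=4
Execution walk:
  process_batch([10, 2, 4, 7, 4]) -> 2  [called from gauge_drift, line 26]
  merge_totals([10, 2, 4, 7, 4], 4) -> 2  [called from gauge_drift, line 27]
Origin of each log line:
  1: logged in main at line 53
  2: logged in gauge_drift at line 25
  3: logged in process_batch at line 2
  4: logged in process_batch at line 7
  5: logged in merge_totals at line 11
  6: logged in merge_totals at line 16
  7: logged in gauge_drift at line 28
A correct fix: line 29: replace `<=` with `>`.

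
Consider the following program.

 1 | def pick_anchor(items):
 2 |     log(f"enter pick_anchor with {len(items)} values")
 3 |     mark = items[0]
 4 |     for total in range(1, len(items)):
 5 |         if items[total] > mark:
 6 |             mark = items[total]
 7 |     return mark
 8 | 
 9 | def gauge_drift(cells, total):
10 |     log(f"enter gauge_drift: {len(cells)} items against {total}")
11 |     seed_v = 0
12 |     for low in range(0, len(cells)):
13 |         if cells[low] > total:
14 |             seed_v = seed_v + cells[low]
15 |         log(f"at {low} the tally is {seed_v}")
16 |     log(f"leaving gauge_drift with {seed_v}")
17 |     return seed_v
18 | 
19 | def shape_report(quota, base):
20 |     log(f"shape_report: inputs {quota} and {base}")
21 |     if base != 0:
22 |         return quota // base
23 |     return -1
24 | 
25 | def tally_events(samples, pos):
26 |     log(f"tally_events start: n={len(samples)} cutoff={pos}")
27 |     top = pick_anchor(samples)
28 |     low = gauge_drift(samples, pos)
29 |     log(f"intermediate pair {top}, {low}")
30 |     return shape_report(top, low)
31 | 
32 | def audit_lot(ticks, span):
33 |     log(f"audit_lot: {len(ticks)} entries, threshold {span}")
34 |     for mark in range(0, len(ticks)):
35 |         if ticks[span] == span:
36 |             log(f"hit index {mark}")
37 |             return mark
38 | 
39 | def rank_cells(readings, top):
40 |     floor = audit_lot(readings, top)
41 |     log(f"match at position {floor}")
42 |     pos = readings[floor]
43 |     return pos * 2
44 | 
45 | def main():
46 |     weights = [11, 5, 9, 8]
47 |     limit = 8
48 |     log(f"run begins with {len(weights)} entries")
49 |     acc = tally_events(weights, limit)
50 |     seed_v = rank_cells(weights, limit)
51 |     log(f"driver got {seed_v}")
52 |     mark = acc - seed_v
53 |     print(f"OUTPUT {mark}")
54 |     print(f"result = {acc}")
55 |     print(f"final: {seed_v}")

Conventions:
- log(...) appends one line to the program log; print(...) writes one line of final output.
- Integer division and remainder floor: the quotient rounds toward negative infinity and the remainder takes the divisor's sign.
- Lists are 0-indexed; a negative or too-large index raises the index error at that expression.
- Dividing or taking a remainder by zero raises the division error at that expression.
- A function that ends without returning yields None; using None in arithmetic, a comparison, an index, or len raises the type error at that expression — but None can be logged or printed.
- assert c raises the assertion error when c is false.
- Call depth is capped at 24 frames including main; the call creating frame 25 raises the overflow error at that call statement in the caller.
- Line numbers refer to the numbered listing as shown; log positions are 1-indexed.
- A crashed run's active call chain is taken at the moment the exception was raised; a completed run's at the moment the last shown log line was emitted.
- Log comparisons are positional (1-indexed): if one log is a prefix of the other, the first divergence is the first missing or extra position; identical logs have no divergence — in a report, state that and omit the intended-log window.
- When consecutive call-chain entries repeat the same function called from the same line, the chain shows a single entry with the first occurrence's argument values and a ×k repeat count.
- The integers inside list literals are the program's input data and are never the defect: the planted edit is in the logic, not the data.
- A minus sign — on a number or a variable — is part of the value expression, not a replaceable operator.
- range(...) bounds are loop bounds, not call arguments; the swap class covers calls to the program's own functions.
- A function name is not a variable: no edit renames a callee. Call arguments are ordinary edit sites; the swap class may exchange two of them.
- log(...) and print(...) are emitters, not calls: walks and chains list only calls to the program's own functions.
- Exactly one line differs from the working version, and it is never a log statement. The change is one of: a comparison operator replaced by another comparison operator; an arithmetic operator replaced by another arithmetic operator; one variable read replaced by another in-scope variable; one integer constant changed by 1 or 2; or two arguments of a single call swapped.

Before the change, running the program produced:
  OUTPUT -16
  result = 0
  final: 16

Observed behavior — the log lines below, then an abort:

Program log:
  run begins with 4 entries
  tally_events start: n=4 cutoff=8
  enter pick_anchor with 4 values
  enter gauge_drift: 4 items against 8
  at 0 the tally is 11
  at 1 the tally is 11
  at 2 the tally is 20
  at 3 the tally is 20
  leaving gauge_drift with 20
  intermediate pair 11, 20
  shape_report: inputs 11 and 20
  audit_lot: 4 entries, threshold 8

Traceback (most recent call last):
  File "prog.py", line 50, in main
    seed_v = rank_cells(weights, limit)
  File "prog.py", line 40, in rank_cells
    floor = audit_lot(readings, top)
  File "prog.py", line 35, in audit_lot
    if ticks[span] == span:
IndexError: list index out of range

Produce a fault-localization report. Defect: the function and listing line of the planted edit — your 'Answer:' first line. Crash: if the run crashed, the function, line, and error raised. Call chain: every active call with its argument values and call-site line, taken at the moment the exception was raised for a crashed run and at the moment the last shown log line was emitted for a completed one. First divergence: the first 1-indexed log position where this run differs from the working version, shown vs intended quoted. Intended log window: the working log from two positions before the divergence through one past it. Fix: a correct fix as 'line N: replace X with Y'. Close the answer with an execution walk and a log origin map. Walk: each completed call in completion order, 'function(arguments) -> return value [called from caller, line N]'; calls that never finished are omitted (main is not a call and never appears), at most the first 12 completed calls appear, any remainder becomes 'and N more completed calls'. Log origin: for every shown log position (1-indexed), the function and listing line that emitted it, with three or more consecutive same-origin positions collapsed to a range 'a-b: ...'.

Answer: the defect is in audit_lot at line 35.
Core observation: The shown log is a 12-line prefix of the intended one, whose next entry is 'hit index 3'.
Crash: audit_lot, line 35, IndexError.
Call chain: main -> rank_cells([11, 5, 9, 8], 8) (called at line 50) -> audit_lot([11, 5, 9, 8], 8) (called at line 40).
First divergence: position 13; the shown log stops at 12 lines while the working version next logs 'hit index 3'.
Intended log window:
  11: shape_report: inputs 11 and 20
  12: audit_lot: 4 entries, threshold 8
  13: hit index 3
  14: match at position 3
Execution walk:
  pick_anchor([11, 5, 9, 8]) -> 11  [called from tally_events, line 27]
  gauge_drift([11, 5, 9, 8], 8) -> 20  [called from tally_events, line 28]
  shape_report(11, 20) -> 0  [called from tally_events, line 30]
  tally_events([11, 5, 9, 8], 8) -> 0  [called from main, line 49]
Log origins:
  1: from main, line 48
  2: from tally_events, line 26
  3: from pick_anchor, line 2
  4: from gauge_drift, line 10
  5-8: from gauge_drift, line 15
  9: from gauge_drift, line 16
  10: from tally_events, line 29
  11: from shape_report, line 20
  12: from audit_lot, line 33
A correct fix: line 35: replace `ticks[span]` with `ticks[mark]`.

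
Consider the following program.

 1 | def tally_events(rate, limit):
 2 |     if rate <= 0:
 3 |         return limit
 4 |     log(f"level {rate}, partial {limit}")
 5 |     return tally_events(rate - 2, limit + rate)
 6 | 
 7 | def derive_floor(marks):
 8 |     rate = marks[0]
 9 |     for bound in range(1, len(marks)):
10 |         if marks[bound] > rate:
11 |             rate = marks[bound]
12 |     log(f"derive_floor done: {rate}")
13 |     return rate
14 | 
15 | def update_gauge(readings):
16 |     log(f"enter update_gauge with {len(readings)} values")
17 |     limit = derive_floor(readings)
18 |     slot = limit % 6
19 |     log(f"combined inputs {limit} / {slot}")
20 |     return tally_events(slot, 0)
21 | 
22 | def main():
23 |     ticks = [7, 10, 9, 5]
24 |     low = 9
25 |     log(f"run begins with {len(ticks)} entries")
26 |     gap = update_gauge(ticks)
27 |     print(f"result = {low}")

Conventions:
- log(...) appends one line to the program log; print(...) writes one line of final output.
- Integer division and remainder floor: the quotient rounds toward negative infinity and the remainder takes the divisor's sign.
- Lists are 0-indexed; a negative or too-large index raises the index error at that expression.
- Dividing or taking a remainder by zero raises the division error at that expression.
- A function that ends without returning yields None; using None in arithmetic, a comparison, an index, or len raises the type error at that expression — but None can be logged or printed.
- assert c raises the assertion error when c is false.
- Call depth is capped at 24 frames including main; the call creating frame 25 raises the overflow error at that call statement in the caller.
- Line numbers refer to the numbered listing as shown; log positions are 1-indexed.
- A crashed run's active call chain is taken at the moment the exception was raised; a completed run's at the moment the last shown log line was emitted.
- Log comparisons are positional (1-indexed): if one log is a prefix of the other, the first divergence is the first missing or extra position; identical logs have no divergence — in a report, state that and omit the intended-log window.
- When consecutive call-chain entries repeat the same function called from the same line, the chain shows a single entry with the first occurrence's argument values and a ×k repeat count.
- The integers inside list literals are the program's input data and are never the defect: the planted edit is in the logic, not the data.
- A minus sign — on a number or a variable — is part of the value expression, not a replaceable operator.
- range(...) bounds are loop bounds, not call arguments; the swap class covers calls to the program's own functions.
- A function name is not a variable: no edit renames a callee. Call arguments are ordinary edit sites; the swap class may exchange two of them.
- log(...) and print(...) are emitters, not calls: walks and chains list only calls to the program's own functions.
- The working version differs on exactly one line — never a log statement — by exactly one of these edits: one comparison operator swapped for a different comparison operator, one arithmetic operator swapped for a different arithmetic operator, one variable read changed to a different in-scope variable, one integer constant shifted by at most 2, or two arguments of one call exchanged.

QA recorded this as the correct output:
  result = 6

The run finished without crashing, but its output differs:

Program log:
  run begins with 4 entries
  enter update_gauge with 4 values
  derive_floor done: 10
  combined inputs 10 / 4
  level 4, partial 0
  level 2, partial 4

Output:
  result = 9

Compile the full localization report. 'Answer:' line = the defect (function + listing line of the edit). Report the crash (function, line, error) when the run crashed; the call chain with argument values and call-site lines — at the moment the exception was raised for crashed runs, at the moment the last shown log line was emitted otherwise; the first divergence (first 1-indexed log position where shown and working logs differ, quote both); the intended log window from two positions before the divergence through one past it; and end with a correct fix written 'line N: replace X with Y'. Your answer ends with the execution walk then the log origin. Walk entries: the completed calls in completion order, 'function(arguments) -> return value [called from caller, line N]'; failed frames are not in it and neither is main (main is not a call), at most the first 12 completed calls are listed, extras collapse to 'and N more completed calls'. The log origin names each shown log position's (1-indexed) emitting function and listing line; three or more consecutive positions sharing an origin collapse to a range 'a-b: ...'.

Answer: the defect is in main at line 27.
Key fact: Nothing in the log betrays the bug — only the output does.
Call chain: main -> update_gauge([7, 10, 9, 5]) (called at line 26) -> tally_events(4, 0) (called at line 20) -> tally_events(2, 4) (called at line 5).
First divergence: none — the logs agree in full.
Execution walk:
  derive_floor([7, 10, 9, 5]) -> 10  [called from update_gauge, line 17]
  tally_events(0, 6) -> 6  [called from tally_events, line 5]
  tally_events(2, 4) -> 6  [called from tally_events, line 5]
  tally_events(4, 0) -> 6  [called from update_gauge, line 20]
  update_gauge([7, 10, 9, 5]) -> 6  [called from main, line 26]
Log origin:
  1 — main, line 25
  2 — update_gauge, line 16
  3 — derive_floor, line 12
  4 — update_gauge, line 19
  5 — tally_events, line 4
  6 — tally_events, line 4
A correct fix: line 27: replace `low` with `gap`.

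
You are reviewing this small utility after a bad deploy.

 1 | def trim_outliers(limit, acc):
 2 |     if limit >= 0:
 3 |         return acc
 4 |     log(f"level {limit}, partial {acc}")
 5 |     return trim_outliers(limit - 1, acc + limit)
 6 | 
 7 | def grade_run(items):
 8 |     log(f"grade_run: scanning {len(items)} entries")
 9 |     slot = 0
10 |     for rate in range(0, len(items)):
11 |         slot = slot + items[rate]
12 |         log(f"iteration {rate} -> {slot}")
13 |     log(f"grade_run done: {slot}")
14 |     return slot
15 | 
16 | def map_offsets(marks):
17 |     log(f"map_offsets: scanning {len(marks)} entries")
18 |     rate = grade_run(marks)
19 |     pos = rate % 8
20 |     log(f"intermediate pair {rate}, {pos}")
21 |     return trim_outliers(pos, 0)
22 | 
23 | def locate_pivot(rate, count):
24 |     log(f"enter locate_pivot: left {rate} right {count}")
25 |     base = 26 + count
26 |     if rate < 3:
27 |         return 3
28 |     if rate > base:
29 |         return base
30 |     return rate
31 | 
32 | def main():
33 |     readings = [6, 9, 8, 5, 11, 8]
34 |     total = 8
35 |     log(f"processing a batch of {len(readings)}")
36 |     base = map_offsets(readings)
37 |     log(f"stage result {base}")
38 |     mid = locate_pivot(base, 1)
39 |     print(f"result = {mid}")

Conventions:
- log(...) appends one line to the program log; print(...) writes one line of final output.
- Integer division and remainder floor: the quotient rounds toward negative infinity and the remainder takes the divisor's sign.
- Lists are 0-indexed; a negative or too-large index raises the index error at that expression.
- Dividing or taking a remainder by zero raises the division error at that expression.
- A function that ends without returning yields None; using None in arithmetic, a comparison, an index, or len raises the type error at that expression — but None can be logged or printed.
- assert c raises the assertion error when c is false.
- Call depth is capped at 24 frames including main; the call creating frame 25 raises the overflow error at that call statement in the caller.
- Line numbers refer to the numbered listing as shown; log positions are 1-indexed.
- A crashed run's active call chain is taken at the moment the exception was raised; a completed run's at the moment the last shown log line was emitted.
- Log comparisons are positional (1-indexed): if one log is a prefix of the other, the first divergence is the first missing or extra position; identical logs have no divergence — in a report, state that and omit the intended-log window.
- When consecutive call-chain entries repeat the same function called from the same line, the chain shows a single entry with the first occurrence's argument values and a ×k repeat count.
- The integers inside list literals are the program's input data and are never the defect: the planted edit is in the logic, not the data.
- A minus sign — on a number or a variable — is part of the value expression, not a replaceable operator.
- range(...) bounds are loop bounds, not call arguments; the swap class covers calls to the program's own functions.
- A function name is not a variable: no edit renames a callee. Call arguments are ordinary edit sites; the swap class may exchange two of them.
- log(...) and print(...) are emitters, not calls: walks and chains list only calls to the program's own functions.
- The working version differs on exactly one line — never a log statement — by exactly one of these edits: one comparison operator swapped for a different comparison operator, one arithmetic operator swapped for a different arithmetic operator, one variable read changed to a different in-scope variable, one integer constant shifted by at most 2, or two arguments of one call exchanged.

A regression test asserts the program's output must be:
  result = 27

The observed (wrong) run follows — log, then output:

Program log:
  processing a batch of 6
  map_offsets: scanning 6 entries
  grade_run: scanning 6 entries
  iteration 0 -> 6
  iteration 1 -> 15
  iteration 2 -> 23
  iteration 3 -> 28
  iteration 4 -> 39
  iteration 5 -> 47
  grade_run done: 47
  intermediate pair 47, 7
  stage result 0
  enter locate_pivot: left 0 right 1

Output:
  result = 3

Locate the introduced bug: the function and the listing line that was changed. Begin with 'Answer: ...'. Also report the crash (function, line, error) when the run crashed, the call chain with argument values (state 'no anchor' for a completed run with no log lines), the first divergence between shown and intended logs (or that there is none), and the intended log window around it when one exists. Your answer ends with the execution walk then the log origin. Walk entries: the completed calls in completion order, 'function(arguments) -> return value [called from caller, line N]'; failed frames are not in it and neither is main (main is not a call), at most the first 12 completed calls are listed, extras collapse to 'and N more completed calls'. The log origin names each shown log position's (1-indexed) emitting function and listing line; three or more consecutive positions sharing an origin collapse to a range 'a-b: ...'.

Answer: the defect is in trim_outliers at line 2.
The tell: At log position 12 the runs split — shown 'stage result 0', but the working version logs 'level 7, partial 0'.
Call chain: main -> locate_pivot(0, 1) (called at line 38).
First divergence: position 12; shown 'stage result 0' vs intended 'level 7, partial 0'.
Intended log window:
  10: grade_run done: 47
  11: intermediate pair 47, 7
  12: level 7, partial 0
  13: level 6, partial 7
Execution walk:
  grade_run([6, 9, 8, 5, 11, 8]) -> 47  [called from map_offsets, line 18]
  trim_outliers(7, 0) -> 0  [called from map_offsets, line 21]
  map_offsets([6, 9, 8, 5, 11, 8]) -> 0  [called from main, line 36]
  locate_pivot(0, 1) -> 3  [called from main, line 38]
Log origin:
  1: logged in main at line 35
  2: logged in map_offsets at line 17
  3: logged in grade_run at line 8
  4-9: logged in grade_run at line 12
  10: logged in grade_run at line 13
  11: logged in map_offsets at line 20
  12: logged in main at line 37
  13: logged in locate_pivot at line 24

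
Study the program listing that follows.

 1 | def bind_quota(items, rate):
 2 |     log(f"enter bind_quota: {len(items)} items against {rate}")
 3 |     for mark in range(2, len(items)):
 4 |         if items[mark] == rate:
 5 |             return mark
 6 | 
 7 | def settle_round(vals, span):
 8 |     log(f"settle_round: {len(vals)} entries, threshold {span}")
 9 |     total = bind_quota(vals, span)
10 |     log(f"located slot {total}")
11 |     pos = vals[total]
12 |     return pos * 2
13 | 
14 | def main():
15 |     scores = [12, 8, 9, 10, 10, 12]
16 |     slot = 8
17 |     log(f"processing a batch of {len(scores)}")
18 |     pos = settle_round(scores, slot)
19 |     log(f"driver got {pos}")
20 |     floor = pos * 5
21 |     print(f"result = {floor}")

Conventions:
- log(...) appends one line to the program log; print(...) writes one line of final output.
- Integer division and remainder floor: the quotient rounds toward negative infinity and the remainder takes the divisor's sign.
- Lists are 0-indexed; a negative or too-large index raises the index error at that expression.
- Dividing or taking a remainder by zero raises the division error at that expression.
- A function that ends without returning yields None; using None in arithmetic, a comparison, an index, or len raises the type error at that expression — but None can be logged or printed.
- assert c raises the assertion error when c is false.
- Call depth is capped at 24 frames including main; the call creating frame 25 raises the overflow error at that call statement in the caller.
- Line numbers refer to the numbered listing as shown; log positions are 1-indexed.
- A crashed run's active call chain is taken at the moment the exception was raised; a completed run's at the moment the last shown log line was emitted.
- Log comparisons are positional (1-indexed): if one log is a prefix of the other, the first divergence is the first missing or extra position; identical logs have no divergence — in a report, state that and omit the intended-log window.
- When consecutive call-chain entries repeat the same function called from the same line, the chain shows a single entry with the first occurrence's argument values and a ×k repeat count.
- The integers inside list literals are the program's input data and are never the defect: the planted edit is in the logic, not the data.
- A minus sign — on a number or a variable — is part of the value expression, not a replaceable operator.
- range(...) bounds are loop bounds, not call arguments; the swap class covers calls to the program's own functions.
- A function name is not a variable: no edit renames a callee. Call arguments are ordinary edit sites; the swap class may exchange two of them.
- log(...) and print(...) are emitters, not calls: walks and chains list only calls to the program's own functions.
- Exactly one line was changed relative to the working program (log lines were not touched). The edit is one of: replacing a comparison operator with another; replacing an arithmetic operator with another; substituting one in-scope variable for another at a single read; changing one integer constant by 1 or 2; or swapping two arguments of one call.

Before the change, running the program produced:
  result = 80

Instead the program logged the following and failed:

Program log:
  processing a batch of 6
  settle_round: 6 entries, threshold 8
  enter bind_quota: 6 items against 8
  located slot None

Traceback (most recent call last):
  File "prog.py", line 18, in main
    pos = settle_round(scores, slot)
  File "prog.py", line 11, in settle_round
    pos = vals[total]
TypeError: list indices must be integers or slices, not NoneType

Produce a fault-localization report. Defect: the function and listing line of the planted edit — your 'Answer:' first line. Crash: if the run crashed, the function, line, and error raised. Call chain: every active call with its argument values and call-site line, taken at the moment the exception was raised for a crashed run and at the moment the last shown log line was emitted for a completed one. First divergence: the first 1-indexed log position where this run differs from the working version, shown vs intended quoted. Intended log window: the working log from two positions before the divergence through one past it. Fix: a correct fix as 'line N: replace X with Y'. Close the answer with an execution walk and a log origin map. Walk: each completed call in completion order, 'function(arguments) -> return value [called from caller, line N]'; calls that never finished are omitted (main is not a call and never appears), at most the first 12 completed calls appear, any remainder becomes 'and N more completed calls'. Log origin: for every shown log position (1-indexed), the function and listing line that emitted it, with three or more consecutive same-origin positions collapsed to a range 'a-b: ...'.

Answer: the defect is in bind_quota at line 3.
Core observation: The earliest visible damage is log position 4 — 'located slot None' rather than the intended 'located slot 1'.
Crash: settle_round, line 11, TypeError.
Call chain: main -> settle_round([12, 8, 9, 10, 10, 12], 8) (called at line 18).
First divergence: at position 4 the run shows 'located slot None' where the working version logs 'located slot 1'.
Intended log window:
  2: settle_round: 6 entries, threshold 8
  3: enter bind_quota: 6 items against 8
  4: located slot 1
  5: driver got 16
Execution walk:
  bind_quota([12, 8, 9, 10, 10, 12], 8) -> None  [called from settle_round, line 9]
Log origins:
  1: from main, line 17
  2: from settle_round, line 8
  3: from bind_quota, line 2
  4: from settle_round, line 10
A correct fix: line 3: replace `2` with `0`.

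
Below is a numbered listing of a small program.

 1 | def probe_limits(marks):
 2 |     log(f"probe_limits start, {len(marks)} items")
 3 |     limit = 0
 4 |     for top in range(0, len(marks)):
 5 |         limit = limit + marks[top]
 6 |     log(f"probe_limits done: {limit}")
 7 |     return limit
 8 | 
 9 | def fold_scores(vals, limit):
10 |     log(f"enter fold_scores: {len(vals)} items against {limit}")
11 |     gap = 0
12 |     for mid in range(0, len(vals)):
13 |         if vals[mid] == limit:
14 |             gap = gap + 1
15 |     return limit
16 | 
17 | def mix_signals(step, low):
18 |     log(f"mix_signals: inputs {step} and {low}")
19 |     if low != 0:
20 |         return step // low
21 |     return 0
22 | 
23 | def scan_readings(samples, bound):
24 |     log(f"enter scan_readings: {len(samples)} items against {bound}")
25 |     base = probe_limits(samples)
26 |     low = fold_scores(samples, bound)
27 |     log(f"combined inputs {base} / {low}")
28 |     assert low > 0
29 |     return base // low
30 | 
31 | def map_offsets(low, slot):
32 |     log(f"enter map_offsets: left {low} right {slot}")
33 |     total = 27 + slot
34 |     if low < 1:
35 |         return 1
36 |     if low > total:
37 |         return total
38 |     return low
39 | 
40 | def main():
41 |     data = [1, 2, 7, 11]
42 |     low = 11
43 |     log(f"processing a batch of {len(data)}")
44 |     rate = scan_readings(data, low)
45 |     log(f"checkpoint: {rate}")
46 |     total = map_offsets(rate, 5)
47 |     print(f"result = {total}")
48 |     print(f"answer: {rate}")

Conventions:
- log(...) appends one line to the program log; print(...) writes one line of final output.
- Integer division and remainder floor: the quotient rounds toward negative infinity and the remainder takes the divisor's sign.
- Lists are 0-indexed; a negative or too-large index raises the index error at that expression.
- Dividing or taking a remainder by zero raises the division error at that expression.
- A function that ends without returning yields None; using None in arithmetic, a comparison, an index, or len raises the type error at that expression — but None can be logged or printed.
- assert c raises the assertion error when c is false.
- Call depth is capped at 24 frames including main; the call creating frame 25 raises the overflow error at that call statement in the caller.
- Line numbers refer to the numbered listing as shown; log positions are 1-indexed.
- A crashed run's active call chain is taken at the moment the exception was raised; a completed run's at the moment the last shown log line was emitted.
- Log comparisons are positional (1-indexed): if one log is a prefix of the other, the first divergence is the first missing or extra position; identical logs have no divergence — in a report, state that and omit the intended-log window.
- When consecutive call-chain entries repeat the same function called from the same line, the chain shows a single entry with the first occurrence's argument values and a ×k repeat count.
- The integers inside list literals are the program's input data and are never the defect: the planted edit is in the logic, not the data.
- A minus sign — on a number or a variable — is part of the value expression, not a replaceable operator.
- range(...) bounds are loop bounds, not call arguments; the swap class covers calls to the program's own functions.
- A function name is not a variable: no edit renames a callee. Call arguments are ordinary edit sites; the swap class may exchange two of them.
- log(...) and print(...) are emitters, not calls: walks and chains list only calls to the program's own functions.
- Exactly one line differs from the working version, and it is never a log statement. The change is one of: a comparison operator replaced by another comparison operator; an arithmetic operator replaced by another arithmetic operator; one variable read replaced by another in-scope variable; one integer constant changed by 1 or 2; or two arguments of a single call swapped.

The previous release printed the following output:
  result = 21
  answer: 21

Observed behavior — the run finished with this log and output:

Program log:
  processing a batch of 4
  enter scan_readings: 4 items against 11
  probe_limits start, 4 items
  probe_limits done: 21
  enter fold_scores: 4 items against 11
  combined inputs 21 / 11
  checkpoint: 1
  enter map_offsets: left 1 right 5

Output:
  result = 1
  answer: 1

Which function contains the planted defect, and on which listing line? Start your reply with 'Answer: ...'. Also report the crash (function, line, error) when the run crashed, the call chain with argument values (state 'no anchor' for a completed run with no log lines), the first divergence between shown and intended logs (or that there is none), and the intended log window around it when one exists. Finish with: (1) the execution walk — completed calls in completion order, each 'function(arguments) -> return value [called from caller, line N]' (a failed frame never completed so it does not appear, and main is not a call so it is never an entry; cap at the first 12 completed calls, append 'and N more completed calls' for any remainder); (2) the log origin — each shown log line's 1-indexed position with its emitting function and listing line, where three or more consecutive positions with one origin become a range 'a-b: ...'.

Answer: the defect is in fold_scores at line 15.
Key observation: Log line 6 is where behavior first shows: 'combined inputs 21 / 11' appears instead of 'combined inputs 21 / 1'.
Call chain: main -> map_offsets(1, 5) (called at line 46).
First divergence: position 6 — the shown line 'combined inputs 21 / 11' should read 'combined inputs 21 / 1'.
Intended log window:
  4: probe_limits done: 21
  5: enter fold_scores: 4 items against 11
  6: combined inputs 21 / 1
  7: checkpoint: 21
Execution walk:
  probe_limits([1, 2, 7, 11]) -> 21  [called from scan_readings, line 25]
  fold_scores([1, 2, 7, 11], 11) -> 11  [called from scan_readings, line 26]
  scan_readings([1, 2, 7, 11], 11) -> 1  [called from main, line 44]
  map_offsets(1, 5) -> 1  [called from main, line 46]
Log origins:
  1: emitted by main (line 43)
  2: emitted by scan_readings (line 24)
  3: emitted by probe_limits (line 2)
  4: emitted by probe_limits (line 6)
  5: emitted by fold_scores (line 10)
  6: emitted by scan_readings (line 27)
  7: emitted by main (line 45)
  8: emitted by map_offsets (line 32)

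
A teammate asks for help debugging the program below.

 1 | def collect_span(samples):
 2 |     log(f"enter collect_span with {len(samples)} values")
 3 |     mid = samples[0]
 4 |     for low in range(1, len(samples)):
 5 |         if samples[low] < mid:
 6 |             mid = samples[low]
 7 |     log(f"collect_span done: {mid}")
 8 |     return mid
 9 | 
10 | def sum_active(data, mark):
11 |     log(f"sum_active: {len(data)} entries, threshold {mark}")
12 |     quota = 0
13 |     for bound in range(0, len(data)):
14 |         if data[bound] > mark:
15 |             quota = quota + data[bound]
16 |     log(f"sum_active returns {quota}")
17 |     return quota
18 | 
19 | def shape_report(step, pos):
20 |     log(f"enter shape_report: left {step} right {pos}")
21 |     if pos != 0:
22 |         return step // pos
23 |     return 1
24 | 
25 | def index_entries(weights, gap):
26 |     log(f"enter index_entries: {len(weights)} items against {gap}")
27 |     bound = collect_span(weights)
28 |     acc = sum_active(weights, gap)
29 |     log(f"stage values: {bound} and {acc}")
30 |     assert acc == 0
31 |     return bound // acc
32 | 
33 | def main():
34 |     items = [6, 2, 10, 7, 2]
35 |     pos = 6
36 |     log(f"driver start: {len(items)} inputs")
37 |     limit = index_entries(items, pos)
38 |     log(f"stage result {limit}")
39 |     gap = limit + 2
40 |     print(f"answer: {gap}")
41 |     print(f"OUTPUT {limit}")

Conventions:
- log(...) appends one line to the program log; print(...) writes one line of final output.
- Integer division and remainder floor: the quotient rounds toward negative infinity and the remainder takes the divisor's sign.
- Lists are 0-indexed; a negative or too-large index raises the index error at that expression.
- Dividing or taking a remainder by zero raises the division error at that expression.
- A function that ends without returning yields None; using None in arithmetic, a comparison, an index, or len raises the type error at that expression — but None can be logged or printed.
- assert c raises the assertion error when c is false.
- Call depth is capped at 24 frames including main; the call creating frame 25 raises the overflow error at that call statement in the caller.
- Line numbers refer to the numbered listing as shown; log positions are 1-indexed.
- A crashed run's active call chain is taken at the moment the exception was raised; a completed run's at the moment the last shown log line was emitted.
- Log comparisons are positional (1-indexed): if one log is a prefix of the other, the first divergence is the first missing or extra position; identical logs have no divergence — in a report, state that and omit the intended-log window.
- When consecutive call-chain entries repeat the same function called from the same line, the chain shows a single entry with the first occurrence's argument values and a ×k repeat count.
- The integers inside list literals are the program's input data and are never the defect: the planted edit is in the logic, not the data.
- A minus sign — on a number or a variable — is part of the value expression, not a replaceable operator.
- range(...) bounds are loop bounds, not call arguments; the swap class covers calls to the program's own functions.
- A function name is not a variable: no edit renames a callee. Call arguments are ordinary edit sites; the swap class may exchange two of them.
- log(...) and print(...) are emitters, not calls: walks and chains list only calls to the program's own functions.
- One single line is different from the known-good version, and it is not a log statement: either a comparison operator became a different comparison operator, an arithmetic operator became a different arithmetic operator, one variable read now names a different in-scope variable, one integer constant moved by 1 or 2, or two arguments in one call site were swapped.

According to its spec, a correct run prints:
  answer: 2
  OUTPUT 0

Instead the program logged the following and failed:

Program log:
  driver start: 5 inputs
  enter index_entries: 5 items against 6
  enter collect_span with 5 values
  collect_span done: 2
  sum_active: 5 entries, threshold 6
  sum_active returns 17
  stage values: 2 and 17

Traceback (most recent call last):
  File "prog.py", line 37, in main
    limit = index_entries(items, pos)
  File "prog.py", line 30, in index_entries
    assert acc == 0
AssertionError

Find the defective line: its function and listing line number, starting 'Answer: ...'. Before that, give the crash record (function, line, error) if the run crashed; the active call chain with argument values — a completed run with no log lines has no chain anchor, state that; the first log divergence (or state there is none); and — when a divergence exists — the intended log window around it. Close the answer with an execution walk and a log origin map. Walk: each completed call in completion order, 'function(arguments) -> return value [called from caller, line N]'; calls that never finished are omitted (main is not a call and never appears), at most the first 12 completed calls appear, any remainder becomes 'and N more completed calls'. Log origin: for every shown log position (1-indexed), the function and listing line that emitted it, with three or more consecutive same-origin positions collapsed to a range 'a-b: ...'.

Answer: the defect is in index_entries at line 30.
The tell: After 7 matching log lines the faulty run goes silent, while the working version continues with 'stage result 0'.
Crash: index_entries, line 30, AssertionError.
Call chain: main -> index_entries([6, 2, 10, 7, 2], 6) (called at line 37).
First divergence: position 8 (shown log ended at 7 lines; the working version continues: 'stage result 0').
Intended log window:
  6: sum_active returns 17
  7: stage values: 2 and 17
  8: stage result 0
Execution walk:
  collect_span([6, 2, 10, 7, 2]) -> 2  [called from index_entries, line 27]
  sum_active([6, 2, 10, 7, 2], 6) -> 17  [called from index_entries, line 28]
Log origins:
  1: emitted by main (line 36)
  2: emitted by index_entries (line 26)
  3: emitted by collect_span (line 2)
  4: emitted by collect_span (line 7)
  5: emitted by sum_active (line 11)
  6: emitted by sum_active (line 16)
  7: emitted by index_entries (line 29)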